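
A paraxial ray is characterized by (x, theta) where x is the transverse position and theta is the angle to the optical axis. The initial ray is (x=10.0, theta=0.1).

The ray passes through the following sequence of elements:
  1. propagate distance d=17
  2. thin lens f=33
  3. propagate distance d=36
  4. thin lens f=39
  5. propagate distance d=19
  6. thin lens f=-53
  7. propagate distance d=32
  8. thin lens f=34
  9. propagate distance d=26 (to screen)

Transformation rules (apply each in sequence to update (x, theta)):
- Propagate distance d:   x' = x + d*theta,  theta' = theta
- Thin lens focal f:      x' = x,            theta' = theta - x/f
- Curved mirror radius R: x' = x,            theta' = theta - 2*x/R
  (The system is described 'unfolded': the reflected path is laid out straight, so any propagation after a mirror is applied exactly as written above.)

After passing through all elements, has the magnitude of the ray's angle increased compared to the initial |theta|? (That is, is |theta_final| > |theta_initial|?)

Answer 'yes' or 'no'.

Initial: x=10.0000 theta=0.1000
After 1 (propagate distance d=17): x=11.7000 theta=0.1000
After 2 (thin lens f=33): x=11.7000 theta=-14/55 (≈-0.2545)
After 3 (propagate distance d=36): x=279/110 (≈2.5364) theta=-14/55 (≈-0.2545)
After 4 (thin lens f=39): x=279/110 (≈2.5364) theta=-457/1430 (≈-0.3196)
After 5 (propagate distance d=19): x=-2528/715 (≈-3.5357) theta=-457/1430 (≈-0.3196)
After 6 (thin lens f=-53): x=-2528/715 (≈-3.5357) theta=-29277/75790 (≈-0.3863)
After 7 (propagate distance d=32): x=-602416/37895 (≈-15.8970) theta=-29277/75790 (≈-0.3863)
After 8 (thin lens f=34): x=-602416/37895 (≈-15.8970) theta=104707/1288430 (≈0.0813)
After 9 (propagate distance d=26 (to screen)): x=-8879881/644215 (≈-13.7840) theta=104707/1288430 (≈0.0813)
|theta_initial|=0.1000 |theta_final|=104707/1288430 (≈0.0813) -> not increased

Answer: no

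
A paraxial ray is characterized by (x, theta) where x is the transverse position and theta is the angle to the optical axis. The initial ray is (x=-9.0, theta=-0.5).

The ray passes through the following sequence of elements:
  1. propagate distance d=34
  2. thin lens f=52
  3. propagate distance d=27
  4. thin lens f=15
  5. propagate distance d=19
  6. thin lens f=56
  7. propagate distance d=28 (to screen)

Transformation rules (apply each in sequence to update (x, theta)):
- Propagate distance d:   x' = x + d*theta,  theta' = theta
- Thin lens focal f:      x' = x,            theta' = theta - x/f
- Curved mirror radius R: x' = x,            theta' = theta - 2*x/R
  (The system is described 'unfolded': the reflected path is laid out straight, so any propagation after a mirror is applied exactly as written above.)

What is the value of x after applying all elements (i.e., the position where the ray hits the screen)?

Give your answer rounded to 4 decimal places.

Initial: x=-9.0000 theta=-0.5000
After 1 (propagate distance d=34): x=-26.0000 theta=-0.5000
After 2 (thin lens f=52): x=-26.0000 theta=0.0000
After 3 (propagate distance d=27): x=-26.0000 theta=0.0000
After 4 (thin lens f=15): x=-26.0000 theta=26/15 (≈1.7333)
After 5 (propagate distance d=19): x=104/15 (≈6.9333) theta=26/15 (≈1.7333)
After 6 (thin lens f=56): x=104/15 (≈6.9333) theta=169/105 (≈1.6095)
After 7 (propagate distance d=28 (to screen)): x=52.0000 theta=169/105 (≈1.6095)
Rounded to 4 decimal places: x = 52.0000

Answer: 52.0000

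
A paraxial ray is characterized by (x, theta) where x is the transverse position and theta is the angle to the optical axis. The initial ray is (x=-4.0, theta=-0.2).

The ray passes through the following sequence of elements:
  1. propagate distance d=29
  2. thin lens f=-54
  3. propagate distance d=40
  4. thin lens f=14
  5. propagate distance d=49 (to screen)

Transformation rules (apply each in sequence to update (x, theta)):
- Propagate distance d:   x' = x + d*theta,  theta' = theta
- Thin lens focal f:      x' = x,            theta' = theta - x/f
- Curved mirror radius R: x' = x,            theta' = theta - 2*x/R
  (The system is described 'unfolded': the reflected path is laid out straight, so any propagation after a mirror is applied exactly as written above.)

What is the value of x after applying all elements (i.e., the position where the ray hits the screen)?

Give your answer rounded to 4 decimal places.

Initial: x=-4.0000 theta=-0.2000
After 1 (propagate distance d=29): x=-9.8000 theta=-0.2000
After 2 (thin lens f=-54): x=-9.8000 theta=-103/270 (≈-0.3815)
After 3 (propagate distance d=40): x=-3383/135 (≈-25.0593) theta=-103/270 (≈-0.3815)
After 4 (thin lens f=14): x=-3383/135 (≈-25.0593) theta=1331/945 (≈1.4085)
After 5 (propagate distance d=49 (to screen)): x=1978/45 (≈43.9556) theta=1331/945 (≈1.4085)
Rounded to 4 decimal places: x = 43.9556

Answer: 43.9556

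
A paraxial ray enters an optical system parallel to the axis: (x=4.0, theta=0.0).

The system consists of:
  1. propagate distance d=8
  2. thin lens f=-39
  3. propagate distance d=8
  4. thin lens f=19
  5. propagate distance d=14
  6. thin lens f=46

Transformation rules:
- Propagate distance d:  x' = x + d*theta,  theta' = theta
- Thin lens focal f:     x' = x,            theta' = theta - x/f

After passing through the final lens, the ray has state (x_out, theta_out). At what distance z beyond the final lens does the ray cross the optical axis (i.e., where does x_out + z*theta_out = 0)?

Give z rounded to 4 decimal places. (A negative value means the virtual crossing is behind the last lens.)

Answer: 12.8821

Derivation:
Initial: x=4.0000 theta=0.0000
After 1 (propagate distance d=8): x=4.0000 theta=0.0000
After 2 (thin lens f=-39): x=4.0000 theta=4/39 (≈0.1026)
After 3 (propagate distance d=8): x=188/39 (≈4.8205) theta=4/39 (≈0.1026)
After 4 (thin lens f=19): x=188/39 (≈4.8205) theta=-112/741 (≈-0.1511)
After 5 (propagate distance d=14): x=668/247 (≈2.7045) theta=-112/741 (≈-0.1511)
After 6 (thin lens f=46): x=668/247 (≈2.7045) theta=-3578/17043 (≈-0.2099)
z_focus = -x_out/theta_out = -(668/247)/(-3578/17043) = 23046/1789 ≈ 12.8821
Rounded to 4 decimal places: z = 12.8821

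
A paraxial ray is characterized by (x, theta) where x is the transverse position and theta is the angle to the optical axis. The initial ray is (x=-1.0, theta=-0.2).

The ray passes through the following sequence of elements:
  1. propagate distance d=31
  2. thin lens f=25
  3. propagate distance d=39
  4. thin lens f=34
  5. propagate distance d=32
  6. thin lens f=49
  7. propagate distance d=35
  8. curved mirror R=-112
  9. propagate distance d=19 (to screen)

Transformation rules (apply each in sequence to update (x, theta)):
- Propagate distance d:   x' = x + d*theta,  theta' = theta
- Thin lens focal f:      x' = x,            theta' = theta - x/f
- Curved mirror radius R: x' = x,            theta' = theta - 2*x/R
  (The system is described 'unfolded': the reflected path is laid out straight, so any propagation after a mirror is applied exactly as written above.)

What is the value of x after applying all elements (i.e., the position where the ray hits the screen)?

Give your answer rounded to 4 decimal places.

Answer: 13.0843

Derivation:
Initial: x=-1.0000 theta=-0.2000
After 1 (propagate distance d=31): x=-7.2000 theta=-0.2000
After 2 (thin lens f=25): x=-7.2000 theta=0.0880
After 3 (propagate distance d=39): x=-3.7680 theta=0.0880
After 4 (thin lens f=34): x=-3.7680 theta=169/850 (≈0.1988)
After 5 (propagate distance d=32): x=5513/2125 (≈2.5944) theta=169/850 (≈0.1988)
After 6 (thin lens f=49): x=5513/2125 (≈2.5944) theta=1787/12250 (≈0.1459)
After 7 (propagate distance d=35): x=229077/29750 (≈7.7001) theta=1787/12250 (≈0.1459)
After 8 (curved mirror R=-112): x=229077/29750 (≈7.7001) theta=472109/1666000 (≈0.2834)
After 9 (propagate distance d=19 (to screen)): x=21798383/1666000 (≈13.0843) theta=472109/1666000 (≈0.2834)
Rounded to 4 decimal places: x = 13.0843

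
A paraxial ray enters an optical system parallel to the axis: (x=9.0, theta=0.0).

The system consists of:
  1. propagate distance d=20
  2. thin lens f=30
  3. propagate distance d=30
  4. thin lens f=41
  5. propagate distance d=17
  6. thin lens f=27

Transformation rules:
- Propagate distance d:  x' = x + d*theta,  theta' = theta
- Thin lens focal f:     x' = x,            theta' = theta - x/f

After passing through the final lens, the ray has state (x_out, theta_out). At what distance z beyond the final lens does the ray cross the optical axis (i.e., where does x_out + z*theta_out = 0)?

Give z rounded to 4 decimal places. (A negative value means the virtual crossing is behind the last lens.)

Initial: x=9.0000 theta=0.0000
After 1 (propagate distance d=20): x=9.0000 theta=0.0000
After 2 (thin lens f=30): x=9.0000 theta=-0.3000
After 3 (propagate distance d=30): x=0.0000 theta=-0.3000
After 4 (thin lens f=41): x=0.0000 theta=-0.3000
After 5 (propagate distance d=17): x=-5.1000 theta=-0.3000
After 6 (thin lens f=27): x=-5.1000 theta=-1/9 (≈-0.1111)
z_focus = -x_out/theta_out = -(-5.1000)/(-1/9) = -45.9000
Rounded to 4 decimal places: z = -45.9000

Answer: -45.9000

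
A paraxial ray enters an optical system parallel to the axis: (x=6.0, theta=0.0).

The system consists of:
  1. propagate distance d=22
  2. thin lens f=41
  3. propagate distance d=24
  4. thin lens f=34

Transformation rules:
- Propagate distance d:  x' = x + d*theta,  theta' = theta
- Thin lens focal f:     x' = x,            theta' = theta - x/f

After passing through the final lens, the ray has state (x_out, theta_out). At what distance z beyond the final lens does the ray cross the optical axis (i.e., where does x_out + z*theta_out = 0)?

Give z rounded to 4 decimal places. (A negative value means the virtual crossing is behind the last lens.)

Initial: x=6.0000 theta=0.0000
After 1 (propagate distance d=22): x=6.0000 theta=0.0000
After 2 (thin lens f=41): x=6.0000 theta=-6/41 (≈-0.1463)
After 3 (propagate distance d=24): x=102/41 (≈2.4878) theta=-6/41 (≈-0.1463)
After 4 (thin lens f=34): x=102/41 (≈2.4878) theta=-9/41 (≈-0.2195)
z_focus = -x_out/theta_out = -(102/41)/(-9/41) = 34/3 ≈ 11.3333
Rounded to 4 decimal places: z = 11.3333

Answer: 11.3333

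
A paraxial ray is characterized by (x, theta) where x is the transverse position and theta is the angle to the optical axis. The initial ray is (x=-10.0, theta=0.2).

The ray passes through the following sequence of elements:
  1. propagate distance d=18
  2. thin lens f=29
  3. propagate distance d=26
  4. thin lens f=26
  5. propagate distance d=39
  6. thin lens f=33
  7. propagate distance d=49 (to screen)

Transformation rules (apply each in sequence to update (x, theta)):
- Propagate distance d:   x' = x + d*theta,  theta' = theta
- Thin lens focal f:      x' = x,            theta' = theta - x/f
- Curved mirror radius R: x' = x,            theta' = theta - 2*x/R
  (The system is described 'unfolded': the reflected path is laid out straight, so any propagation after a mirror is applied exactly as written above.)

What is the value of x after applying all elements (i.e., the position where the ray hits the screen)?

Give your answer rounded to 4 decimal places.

Initial: x=-10.0000 theta=0.2000
After 1 (propagate distance d=18): x=-6.4000 theta=0.2000
After 2 (thin lens f=29): x=-6.4000 theta=61/145 (≈0.4207)
After 3 (propagate distance d=26): x=658/145 (≈4.5379) theta=61/145 (≈0.4207)
After 4 (thin lens f=26): x=658/145 (≈4.5379) theta=16/65 (≈0.2462)
After 5 (propagate distance d=39): x=410/29 (≈14.1379) theta=16/65 (≈0.2462)
After 6 (thin lens f=33): x=410/29 (≈14.1379) theta=-11338/62205 (≈-0.1823)
After 7 (propagate distance d=49 (to screen)): x=323888/62205 (≈5.2068) theta=-11338/62205 (≈-0.1823)
Rounded to 4 decimal places: x = 5.2068

Answer: 5.2068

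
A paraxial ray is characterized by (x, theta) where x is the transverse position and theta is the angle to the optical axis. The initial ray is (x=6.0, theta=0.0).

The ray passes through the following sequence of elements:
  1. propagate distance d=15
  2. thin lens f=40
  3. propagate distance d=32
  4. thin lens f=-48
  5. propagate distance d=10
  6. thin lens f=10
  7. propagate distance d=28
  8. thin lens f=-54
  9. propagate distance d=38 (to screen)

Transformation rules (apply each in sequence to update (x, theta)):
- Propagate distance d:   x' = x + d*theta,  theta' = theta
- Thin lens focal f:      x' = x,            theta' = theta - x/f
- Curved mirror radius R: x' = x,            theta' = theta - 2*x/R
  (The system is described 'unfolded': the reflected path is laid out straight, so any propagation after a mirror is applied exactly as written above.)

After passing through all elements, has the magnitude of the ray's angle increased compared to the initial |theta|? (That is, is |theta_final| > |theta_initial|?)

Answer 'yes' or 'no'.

Answer: yes

Derivation:
Initial: x=6.0000 theta=0.0000
After 1 (propagate distance d=15): x=6.0000 theta=0.0000
After 2 (thin lens f=40): x=6.0000 theta=-0.1500
After 3 (propagate distance d=32): x=1.2000 theta=-0.1500
After 4 (thin lens f=-48): x=1.2000 theta=-0.1250
After 5 (propagate distance d=10): x=-0.0500 theta=-0.1250
After 6 (thin lens f=10): x=-0.0500 theta=-0.1200
After 7 (propagate distance d=28): x=-3.4100 theta=-0.1200
After 8 (thin lens f=-54): x=-3.4100 theta=-989/5400 (≈-0.1831)
After 9 (propagate distance d=38 (to screen)): x=-13999/1350 (≈-10.3696) theta=-989/5400 (≈-0.1831)
|theta_initial|=0.0000 |theta_final|=989/5400 (≈0.1831) -> increased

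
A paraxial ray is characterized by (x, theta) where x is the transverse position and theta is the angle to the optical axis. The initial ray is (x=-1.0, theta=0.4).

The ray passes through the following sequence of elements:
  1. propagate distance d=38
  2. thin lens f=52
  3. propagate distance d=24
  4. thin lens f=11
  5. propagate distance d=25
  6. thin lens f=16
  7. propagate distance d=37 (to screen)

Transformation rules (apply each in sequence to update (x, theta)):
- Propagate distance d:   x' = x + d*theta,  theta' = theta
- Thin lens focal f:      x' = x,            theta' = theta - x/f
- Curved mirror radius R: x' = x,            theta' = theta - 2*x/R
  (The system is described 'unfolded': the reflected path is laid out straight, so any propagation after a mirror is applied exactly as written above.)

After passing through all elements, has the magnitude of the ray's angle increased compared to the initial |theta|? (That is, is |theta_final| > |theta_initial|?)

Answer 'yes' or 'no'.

Answer: no

Derivation:
Initial: x=-1.0000 theta=0.4000
After 1 (propagate distance d=38): x=14.2000 theta=0.4000
After 2 (thin lens f=52): x=14.2000 theta=33/260 (≈0.1269)
After 3 (propagate distance d=24): x=1121/65 (≈17.2462) theta=33/260 (≈0.1269)
After 4 (thin lens f=11): x=1121/65 (≈17.2462) theta=-317/220 (≈-1.4409)
After 5 (propagate distance d=25): x=-53701/2860 (≈-18.7766) theta=-317/220 (≈-1.4409)
After 6 (thin lens f=16): x=-53701/2860 (≈-18.7766) theta=-2447/9152 (≈-0.2674)
After 7 (propagate distance d=37 (to screen)): x=-1311911/45760 (≈-28.6694) theta=-2447/9152 (≈-0.2674)
|theta_initial|=0.4000 |theta_final|=2447/9152 (≈0.2674) -> not increased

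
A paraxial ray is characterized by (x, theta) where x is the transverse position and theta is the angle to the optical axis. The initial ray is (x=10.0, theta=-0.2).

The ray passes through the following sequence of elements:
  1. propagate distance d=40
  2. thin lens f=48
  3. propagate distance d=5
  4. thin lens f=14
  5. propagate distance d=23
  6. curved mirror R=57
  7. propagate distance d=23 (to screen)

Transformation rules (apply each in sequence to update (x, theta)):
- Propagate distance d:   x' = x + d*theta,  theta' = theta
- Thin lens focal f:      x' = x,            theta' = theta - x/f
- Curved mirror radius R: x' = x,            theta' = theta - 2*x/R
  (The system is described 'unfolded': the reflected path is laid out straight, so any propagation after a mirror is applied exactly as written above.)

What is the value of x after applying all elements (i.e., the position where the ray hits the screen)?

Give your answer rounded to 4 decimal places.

Initial: x=10.0000 theta=-0.2000
After 1 (propagate distance d=40): x=2.0000 theta=-0.2000
After 2 (thin lens f=48): x=2.0000 theta=-29/120 (≈-0.2417)
After 3 (propagate distance d=5): x=19/24 (≈0.7917) theta=-29/120 (≈-0.2417)
After 4 (thin lens f=14): x=19/24 (≈0.7917) theta=-167/560 (≈-0.2982)
After 5 (propagate distance d=23): x=-10193/1680 (≈-6.0673) theta=-167/560 (≈-0.2982)
After 6 (curved mirror R=57): x=-10193/1680 (≈-6.0673) theta=-8171/95760 (≈-0.0853)
After 7 (propagate distance d=23 (to screen)): x=-384467/47880 (≈-8.0298) theta=-8171/95760 (≈-0.0853)
Rounded to 4 decimal places: x = -8.0298

Answer: -8.0298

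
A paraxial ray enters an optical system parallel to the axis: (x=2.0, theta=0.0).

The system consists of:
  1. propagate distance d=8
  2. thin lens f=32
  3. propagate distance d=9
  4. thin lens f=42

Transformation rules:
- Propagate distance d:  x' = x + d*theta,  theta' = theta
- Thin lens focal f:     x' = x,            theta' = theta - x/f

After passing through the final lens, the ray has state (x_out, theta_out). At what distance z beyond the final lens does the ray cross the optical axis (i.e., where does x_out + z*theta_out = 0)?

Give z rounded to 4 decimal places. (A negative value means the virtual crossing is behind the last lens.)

Answer: 14.8615

Derivation:
Initial: x=2.0000 theta=0.0000
After 1 (propagate distance d=8): x=2.0000 theta=0.0000
After 2 (thin lens f=32): x=2.0000 theta=-0.0625
After 3 (propagate distance d=9): x=1.4375 theta=-0.0625
After 4 (thin lens f=42): x=1.4375 theta=-65/672 (≈-0.0967)
z_focus = -x_out/theta_out = -(1.4375)/(-65/672) = 966/65 ≈ 14.8615
Rounded to 4 decimal places: z = 14.8615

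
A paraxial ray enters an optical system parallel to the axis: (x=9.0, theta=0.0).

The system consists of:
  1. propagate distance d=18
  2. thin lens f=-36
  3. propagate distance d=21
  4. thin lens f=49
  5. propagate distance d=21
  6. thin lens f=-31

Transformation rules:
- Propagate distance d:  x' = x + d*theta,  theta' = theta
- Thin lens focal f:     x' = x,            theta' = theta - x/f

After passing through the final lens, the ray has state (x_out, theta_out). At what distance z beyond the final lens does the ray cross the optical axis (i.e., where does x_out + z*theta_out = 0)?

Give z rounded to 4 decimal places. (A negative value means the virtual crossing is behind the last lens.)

Initial: x=9.0000 theta=0.0000
After 1 (propagate distance d=18): x=9.0000 theta=0.0000
After 2 (thin lens f=-36): x=9.0000 theta=0.2500
After 3 (propagate distance d=21): x=14.2500 theta=0.2500
After 4 (thin lens f=49): x=14.2500 theta=-2/49 (≈-0.0408)
After 5 (propagate distance d=21): x=375/28 (≈13.3929) theta=-2/49 (≈-0.0408)
After 6 (thin lens f=-31): x=375/28 (≈13.3929) theta=2377/6076 (≈0.3912)
z_focus = -x_out/theta_out = -(375/28)/(2377/6076) = -81375/2377 ≈ -34.2343
Rounded to 4 decimal places: z = -34.2343

Answer: -34.2343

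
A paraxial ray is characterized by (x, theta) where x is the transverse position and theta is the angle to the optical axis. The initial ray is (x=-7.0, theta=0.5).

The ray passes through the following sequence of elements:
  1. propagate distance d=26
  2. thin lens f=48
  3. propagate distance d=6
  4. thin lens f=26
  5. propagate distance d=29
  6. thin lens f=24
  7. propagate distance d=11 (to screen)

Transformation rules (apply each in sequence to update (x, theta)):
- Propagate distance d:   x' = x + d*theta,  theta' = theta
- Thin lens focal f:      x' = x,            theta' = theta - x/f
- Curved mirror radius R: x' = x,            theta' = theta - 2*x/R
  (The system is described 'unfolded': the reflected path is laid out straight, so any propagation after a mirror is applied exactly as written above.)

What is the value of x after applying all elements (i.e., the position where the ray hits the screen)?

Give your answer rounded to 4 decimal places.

Answer: 6.0096

Derivation:
Initial: x=-7.0000 theta=0.5000
After 1 (propagate distance d=26): x=6.0000 theta=0.5000
After 2 (thin lens f=48): x=6.0000 theta=0.3750
After 3 (propagate distance d=6): x=8.2500 theta=0.3750
After 4 (thin lens f=26): x=8.2500 theta=3/52 (≈0.0577)
After 5 (propagate distance d=29): x=129/13 (≈9.9231) theta=3/52 (≈0.0577)
After 6 (thin lens f=24): x=129/13 (≈9.9231) theta=-37/104 (≈-0.3558)
After 7 (propagate distance d=11 (to screen)): x=625/104 (≈6.0096) theta=-37/104 (≈-0.3558)
Rounded to 4 decimal places: x = 6.0096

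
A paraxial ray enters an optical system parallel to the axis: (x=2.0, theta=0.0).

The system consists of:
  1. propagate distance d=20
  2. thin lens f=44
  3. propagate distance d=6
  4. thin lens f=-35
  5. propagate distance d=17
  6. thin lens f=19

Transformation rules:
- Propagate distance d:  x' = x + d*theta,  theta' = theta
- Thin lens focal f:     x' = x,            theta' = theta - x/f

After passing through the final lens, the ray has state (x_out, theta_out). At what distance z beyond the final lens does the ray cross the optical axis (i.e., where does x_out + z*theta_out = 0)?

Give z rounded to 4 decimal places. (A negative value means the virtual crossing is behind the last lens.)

Answer: 19.8180

Derivation:
Initial: x=2.0000 theta=0.0000
After 1 (propagate distance d=20): x=2.0000 theta=0.0000
After 2 (thin lens f=44): x=2.0000 theta=-1/22 (≈-0.0455)
After 3 (propagate distance d=6): x=19/11 (≈1.7273) theta=-1/22 (≈-0.0455)
After 4 (thin lens f=-35): x=19/11 (≈1.7273) theta=3/770 (≈0.0039)
After 5 (propagate distance d=17): x=1381/770 (≈1.7935) theta=3/770 (≈0.0039)
After 6 (thin lens f=19): x=1381/770 (≈1.7935) theta=-662/7315 (≈-0.0905)
z_focus = -x_out/theta_out = -(1381/770)/(-662/7315) = 26239/1324 ≈ 19.8180
Rounded to 4 decimal places: z = 19.8180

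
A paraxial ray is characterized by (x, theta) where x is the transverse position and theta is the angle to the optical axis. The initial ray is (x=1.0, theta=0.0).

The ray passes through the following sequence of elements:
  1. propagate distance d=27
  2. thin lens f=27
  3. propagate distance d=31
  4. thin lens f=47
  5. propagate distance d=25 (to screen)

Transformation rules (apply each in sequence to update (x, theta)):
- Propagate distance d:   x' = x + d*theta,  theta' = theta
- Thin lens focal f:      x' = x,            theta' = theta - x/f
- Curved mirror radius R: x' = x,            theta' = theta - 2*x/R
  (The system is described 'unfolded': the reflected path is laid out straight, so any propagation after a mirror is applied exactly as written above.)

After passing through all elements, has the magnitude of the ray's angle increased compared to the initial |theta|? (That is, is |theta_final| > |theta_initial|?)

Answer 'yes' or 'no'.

Answer: yes

Derivation:
Initial: x=1.0000 theta=0.0000
After 1 (propagate distance d=27): x=1.0000 theta=0.0000
After 2 (thin lens f=27): x=1.0000 theta=-1/27 (≈-0.0370)
After 3 (propagate distance d=31): x=-4/27 (≈-0.1481) theta=-1/27 (≈-0.0370)
After 4 (thin lens f=47): x=-4/27 (≈-0.1481) theta=-43/1269 (≈-0.0339)
After 5 (propagate distance d=25 (to screen)): x=-421/423 (≈-0.9953) theta=-43/1269 (≈-0.0339)
|theta_initial|=0.0000 |theta_final|=43/1269 (≈0.0339) -> increased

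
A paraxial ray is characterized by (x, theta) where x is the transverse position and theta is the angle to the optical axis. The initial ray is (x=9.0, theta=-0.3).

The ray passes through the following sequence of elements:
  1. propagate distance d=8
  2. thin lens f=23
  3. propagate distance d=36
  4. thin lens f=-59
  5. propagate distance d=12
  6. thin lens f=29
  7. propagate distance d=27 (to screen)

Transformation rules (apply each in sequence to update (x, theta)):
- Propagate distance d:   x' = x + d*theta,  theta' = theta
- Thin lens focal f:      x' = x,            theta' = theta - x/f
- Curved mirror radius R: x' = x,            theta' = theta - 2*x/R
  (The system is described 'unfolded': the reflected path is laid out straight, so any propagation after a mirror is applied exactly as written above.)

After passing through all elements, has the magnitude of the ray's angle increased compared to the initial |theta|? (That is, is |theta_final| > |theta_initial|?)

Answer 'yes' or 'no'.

Initial: x=9.0000 theta=-0.3000
After 1 (propagate distance d=8): x=6.6000 theta=-0.3000
After 2 (thin lens f=23): x=6.6000 theta=-27/46 (≈-0.5870)
After 3 (propagate distance d=36): x=-1671/115 (≈-14.5304) theta=-27/46 (≈-0.5870)
After 4 (thin lens f=-59): x=-1671/115 (≈-14.5304) theta=-11307/13570 (≈-0.8332)
After 5 (propagate distance d=12): x=-166431/6785 (≈-24.5293) theta=-11307/13570 (≈-0.8332)
After 6 (thin lens f=29): x=-166431/6785 (≈-24.5293) theta=171/13570 (≈0.0126)
After 7 (propagate distance d=27 (to screen)): x=-65649/2714 (≈-24.1890) theta=171/13570 (≈0.0126)
|theta_initial|=0.3000 |theta_final|=171/13570 (≈0.0126) -> not increased

Answer: no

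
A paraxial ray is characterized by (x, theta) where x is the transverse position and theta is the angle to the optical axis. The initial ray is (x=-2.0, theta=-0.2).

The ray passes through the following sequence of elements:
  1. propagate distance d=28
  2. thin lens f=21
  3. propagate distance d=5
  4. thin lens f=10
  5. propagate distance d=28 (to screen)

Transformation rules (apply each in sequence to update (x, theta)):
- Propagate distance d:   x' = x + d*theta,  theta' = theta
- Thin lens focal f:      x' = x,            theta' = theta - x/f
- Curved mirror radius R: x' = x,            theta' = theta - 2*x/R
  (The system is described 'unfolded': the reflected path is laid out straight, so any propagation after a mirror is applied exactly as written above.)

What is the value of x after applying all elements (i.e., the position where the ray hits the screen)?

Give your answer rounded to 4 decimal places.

Answer: 16.7562

Derivation:
Initial: x=-2.0000 theta=-0.2000
After 1 (propagate distance d=28): x=-7.6000 theta=-0.2000
After 2 (thin lens f=21): x=-7.6000 theta=17/105 (≈0.1619)
After 3 (propagate distance d=5): x=-713/105 (≈-6.7905) theta=17/105 (≈0.1619)
After 4 (thin lens f=10): x=-713/105 (≈-6.7905) theta=883/1050 (≈0.8410)
After 5 (propagate distance d=28 (to screen)): x=8797/525 (≈16.7562) theta=883/1050 (≈0.8410)
Rounded to 4 decimal places: x = 16.7562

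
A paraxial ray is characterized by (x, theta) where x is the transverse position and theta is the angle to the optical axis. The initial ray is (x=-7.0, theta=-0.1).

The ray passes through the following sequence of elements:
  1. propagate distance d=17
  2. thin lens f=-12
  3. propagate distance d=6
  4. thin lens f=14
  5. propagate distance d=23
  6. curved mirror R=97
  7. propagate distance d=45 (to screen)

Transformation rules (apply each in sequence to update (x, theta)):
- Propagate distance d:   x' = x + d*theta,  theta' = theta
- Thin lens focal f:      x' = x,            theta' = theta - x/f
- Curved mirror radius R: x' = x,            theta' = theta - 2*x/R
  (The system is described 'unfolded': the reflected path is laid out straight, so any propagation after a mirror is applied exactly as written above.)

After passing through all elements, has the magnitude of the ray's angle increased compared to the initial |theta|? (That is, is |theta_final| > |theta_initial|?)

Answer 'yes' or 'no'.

Answer: yes

Derivation:
Initial: x=-7.0000 theta=-0.1000
After 1 (propagate distance d=17): x=-8.7000 theta=-0.1000
After 2 (thin lens f=-12): x=-8.7000 theta=-0.8250
After 3 (propagate distance d=6): x=-13.6500 theta=-0.8250
After 4 (thin lens f=14): x=-13.6500 theta=0.1500
After 5 (propagate distance d=23): x=-10.2000 theta=0.1500
After 6 (curved mirror R=97): x=-10.2000 theta=699/1940 (≈0.3603)
After 7 (propagate distance d=45 (to screen)): x=11667/1940 (≈6.0139) theta=699/1940 (≈0.3603)
|theta_initial|=0.1000 |theta_final|=699/1940 (≈0.3603) -> increased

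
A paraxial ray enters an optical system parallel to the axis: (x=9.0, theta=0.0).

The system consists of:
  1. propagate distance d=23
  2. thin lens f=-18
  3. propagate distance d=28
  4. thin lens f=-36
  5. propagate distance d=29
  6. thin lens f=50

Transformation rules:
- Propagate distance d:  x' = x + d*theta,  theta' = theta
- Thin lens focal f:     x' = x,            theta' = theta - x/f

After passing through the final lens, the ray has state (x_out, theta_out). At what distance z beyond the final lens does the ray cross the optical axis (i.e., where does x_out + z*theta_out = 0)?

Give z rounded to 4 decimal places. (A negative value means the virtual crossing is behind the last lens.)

Initial: x=9.0000 theta=0.0000
After 1 (propagate distance d=23): x=9.0000 theta=0.0000
After 2 (thin lens f=-18): x=9.0000 theta=0.5000
After 3 (propagate distance d=28): x=23.0000 theta=0.5000
After 4 (thin lens f=-36): x=23.0000 theta=41/36 (≈1.1389)
After 5 (propagate distance d=29): x=2017/36 (≈56.0278) theta=41/36 (≈1.1389)
After 6 (thin lens f=50): x=2017/36 (≈56.0278) theta=11/600 (≈0.0183)
z_focus = -x_out/theta_out = -(2017/36)/(11/600) = -100850/33 ≈ -3056.0606
Rounded to 4 decimal places: z = -3056.0606

Answer: -3056.0606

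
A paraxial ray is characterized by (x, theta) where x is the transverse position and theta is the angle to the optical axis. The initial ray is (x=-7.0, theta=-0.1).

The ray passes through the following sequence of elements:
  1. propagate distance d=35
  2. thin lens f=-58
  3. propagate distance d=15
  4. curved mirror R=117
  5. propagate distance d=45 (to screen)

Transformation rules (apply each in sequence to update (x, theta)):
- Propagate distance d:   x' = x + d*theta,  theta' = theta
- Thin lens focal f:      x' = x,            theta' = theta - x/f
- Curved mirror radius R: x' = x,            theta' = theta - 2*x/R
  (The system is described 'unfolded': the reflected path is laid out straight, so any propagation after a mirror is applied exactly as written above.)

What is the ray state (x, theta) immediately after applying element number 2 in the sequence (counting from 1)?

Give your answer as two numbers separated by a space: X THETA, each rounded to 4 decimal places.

Answer: -10.5000 -0.2810

Derivation:
Initial: x=-7.0000 theta=-0.1000
After 1 (propagate distance d=35): x=-10.5000 theta=-0.1000
After 2 (thin lens f=-58): x=-10.5000 theta=-163/580 (≈-0.2810)
Rounded to 4 decimal places: x = -10.5000, theta = -0.2810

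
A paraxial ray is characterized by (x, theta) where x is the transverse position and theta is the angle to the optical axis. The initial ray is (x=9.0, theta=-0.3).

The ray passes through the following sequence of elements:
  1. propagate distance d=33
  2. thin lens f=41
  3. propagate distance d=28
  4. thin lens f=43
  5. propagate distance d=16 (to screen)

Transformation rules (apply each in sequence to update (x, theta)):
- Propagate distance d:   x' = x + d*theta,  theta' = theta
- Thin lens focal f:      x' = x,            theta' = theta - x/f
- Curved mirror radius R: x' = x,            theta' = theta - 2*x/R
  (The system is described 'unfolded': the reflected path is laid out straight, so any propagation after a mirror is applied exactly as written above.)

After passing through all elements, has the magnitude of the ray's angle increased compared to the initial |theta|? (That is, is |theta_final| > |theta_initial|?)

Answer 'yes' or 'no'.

Initial: x=9.0000 theta=-0.3000
After 1 (propagate distance d=33): x=-0.9000 theta=-0.3000
After 2 (thin lens f=41): x=-0.9000 theta=-57/205 (≈-0.2780)
After 3 (propagate distance d=28): x=-3561/410 (≈-8.6854) theta=-57/205 (≈-0.2780)
After 4 (thin lens f=43): x=-3561/410 (≈-8.6854) theta=-1341/17630 (≈-0.0761)
After 5 (propagate distance d=16 (to screen)): x=-174579/17630 (≈-9.9024) theta=-1341/17630 (≈-0.0761)
|theta_initial|=0.3000 |theta_final|=1341/17630 (≈0.0761) -> not increased

Answer: no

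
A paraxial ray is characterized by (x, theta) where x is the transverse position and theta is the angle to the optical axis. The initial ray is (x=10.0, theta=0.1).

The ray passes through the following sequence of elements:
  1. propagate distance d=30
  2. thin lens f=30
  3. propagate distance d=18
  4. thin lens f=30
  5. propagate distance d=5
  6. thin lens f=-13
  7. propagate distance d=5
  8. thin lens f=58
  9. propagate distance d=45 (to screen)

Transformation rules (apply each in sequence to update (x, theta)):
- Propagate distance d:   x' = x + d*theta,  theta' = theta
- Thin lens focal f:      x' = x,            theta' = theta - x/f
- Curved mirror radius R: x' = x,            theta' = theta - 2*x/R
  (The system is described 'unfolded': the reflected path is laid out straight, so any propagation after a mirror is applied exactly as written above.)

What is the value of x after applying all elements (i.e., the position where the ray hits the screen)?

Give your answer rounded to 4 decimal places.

Answer: -10.4189

Derivation:
Initial: x=10.0000 theta=0.1000
After 1 (propagate distance d=30): x=13.0000 theta=0.1000
After 2 (thin lens f=30): x=13.0000 theta=-1/3 (≈-0.3333)
After 3 (propagate distance d=18): x=7.0000 theta=-1/3 (≈-0.3333)
After 4 (thin lens f=30): x=7.0000 theta=-17/30 (≈-0.5667)
After 5 (propagate distance d=5): x=25/6 (≈4.1667) theta=-17/30 (≈-0.5667)
After 6 (thin lens f=-13): x=25/6 (≈4.1667) theta=-16/65 (≈-0.2462)
After 7 (propagate distance d=5): x=229/78 (≈2.9359) theta=-16/65 (≈-0.2462)
After 8 (thin lens f=58): x=229/78 (≈2.9359) theta=-6713/22620 (≈-0.2968)
After 9 (propagate distance d=45 (to screen)): x=-47135/4524 (≈-10.4189) theta=-6713/22620 (≈-0.2968)
Rounded to 4 decimal places: x = -10.4189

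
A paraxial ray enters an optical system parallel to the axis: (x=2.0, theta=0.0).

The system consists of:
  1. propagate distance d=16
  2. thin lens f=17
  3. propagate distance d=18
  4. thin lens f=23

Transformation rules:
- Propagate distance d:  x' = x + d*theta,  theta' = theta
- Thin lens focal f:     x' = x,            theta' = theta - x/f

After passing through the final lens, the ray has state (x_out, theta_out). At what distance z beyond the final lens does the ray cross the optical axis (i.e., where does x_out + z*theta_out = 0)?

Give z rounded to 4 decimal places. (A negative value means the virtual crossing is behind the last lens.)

Answer: -1.0455

Derivation:
Initial: x=2.0000 theta=0.0000
After 1 (propagate distance d=16): x=2.0000 theta=0.0000
After 2 (thin lens f=17): x=2.0000 theta=-2/17 (≈-0.1176)
After 3 (propagate distance d=18): x=-2/17 (≈-0.1176) theta=-2/17 (≈-0.1176)
After 4 (thin lens f=23): x=-2/17 (≈-0.1176) theta=-44/391 (≈-0.1125)
z_focus = -x_out/theta_out = -(-2/17)/(-44/391) = -23/22 ≈ -1.0455
Rounded to 4 decimal places: z = -1.0455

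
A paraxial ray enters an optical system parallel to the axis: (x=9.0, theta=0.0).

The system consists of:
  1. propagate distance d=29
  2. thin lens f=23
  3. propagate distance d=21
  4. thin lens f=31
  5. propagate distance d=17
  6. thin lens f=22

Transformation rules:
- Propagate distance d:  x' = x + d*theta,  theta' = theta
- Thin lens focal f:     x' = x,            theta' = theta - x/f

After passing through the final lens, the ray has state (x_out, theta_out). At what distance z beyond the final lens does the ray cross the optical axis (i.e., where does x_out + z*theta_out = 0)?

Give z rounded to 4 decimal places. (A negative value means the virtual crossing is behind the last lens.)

Initial: x=9.0000 theta=0.0000
After 1 (propagate distance d=29): x=9.0000 theta=0.0000
After 2 (thin lens f=23): x=9.0000 theta=-9/23 (≈-0.3913)
After 3 (propagate distance d=21): x=18/23 (≈0.7826) theta=-9/23 (≈-0.3913)
After 4 (thin lens f=31): x=18/23 (≈0.7826) theta=-297/713 (≈-0.4165)
After 5 (propagate distance d=17): x=-4491/713 (≈-6.2987) theta=-297/713 (≈-0.4165)
After 6 (thin lens f=22): x=-4491/713 (≈-6.2987) theta=-2043/15686 (≈-0.1302)
z_focus = -x_out/theta_out = -(-4491/713)/(-2043/15686) = -10978/227 ≈ -48.3612
Rounded to 4 decimal places: z = -48.3612

Answer: -48.3612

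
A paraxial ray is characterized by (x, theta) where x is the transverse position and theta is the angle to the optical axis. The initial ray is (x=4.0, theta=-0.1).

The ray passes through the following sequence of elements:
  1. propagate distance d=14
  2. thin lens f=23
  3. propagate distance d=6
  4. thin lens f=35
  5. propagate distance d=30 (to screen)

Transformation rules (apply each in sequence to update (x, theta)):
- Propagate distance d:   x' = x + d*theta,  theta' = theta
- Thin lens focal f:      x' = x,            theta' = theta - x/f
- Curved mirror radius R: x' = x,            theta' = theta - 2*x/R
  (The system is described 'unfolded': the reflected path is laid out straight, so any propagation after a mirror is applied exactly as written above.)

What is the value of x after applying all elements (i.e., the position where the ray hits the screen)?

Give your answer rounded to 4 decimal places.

Initial: x=4.0000 theta=-0.1000
After 1 (propagate distance d=14): x=2.6000 theta=-0.1000
After 2 (thin lens f=23): x=2.6000 theta=-49/230 (≈-0.2130)
After 3 (propagate distance d=6): x=152/115 (≈1.3217) theta=-49/230 (≈-0.2130)
After 4 (thin lens f=35): x=152/115 (≈1.3217) theta=-2019/8050 (≈-0.2508)
After 5 (propagate distance d=30 (to screen)): x=-4993/805 (≈-6.2025) theta=-2019/8050 (≈-0.2508)
Rounded to 4 decimal places: x = -6.2025

Answer: -6.2025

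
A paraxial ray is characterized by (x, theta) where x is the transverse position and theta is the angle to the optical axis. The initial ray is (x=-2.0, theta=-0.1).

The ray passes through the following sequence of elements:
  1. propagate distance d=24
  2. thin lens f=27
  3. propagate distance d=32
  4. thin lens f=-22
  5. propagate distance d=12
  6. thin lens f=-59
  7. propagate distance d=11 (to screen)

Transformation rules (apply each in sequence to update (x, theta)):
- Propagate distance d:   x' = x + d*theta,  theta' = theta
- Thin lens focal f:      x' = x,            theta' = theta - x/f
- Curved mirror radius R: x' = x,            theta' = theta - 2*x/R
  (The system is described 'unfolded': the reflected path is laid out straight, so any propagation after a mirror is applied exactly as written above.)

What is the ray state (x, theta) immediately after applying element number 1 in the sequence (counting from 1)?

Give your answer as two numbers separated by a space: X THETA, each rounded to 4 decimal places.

Initial: x=-2.0000 theta=-0.1000
After 1 (propagate distance d=24): x=-4.4000 theta=-0.1000
Rounded to 4 decimal places: x = -4.4000, theta = -0.1000

Answer: -4.4000 -0.1000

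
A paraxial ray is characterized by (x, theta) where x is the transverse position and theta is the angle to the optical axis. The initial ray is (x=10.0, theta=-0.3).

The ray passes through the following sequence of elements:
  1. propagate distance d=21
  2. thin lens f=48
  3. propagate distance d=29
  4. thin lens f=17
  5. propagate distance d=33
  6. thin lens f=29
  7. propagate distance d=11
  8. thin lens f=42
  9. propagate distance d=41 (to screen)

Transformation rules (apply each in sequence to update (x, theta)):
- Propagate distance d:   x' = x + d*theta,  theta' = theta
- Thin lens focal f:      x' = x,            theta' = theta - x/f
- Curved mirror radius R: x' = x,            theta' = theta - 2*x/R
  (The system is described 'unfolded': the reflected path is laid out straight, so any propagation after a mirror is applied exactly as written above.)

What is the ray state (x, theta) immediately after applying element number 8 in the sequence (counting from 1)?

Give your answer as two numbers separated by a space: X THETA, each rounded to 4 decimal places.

Answer: -2.9631 0.3134

Derivation:
Initial: x=10.0000 theta=-0.3000
After 1 (propagate distance d=21): x=3.7000 theta=-0.3000
After 2 (thin lens f=48): x=3.7000 theta=-181/480 (≈-0.3771)
After 3 (propagate distance d=29): x=-3473/480 (≈-7.2354) theta=-181/480 (≈-0.3771)
After 4 (thin lens f=17): x=-3473/480 (≈-7.2354) theta=33/680 (≈0.0485)
After 5 (propagate distance d=33): x=-45973/8160 (≈-5.6339) theta=33/680 (≈0.0485)
After 6 (thin lens f=29): x=-45973/8160 (≈-5.6339) theta=57457/236640 (≈0.2428)
After 7 (propagate distance d=11): x=-23373/7888 (≈-2.9631) theta=57457/236640 (≈0.2428)
After 8 (thin lens f=42): x=-23373/7888 (≈-2.9631) theta=9269/29580 (≈0.3134)
Rounded to 4 decimal places: x = -2.9631, theta = 0.3134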